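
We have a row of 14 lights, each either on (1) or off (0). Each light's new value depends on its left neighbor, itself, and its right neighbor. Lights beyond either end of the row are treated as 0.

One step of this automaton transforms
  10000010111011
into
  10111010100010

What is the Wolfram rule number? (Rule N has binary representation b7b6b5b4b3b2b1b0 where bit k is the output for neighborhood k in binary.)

position 9: 111 → 0  (bit 7 = 0)
position 10: 110 → 0  (bit 6 = 0)
position 7: 101 → 0  (bit 5 = 0)
position 1: 100 → 0  (bit 4 = 0)
position 8: 011 → 1  (bit 3 = 1)
position 0: 010 → 1  (bit 2 = 1)
position 5: 001 → 0  (bit 1 = 0)
position 2: 000 → 1  (bit 0 = 1)
bits b7..b0 = 00001101 = 13

13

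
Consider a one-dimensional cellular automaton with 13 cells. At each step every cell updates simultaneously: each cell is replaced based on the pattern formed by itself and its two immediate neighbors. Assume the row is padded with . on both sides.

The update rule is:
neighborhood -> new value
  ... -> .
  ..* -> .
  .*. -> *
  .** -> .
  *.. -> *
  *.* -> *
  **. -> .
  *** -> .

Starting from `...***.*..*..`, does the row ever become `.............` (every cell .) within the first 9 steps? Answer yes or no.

yes

......***.**.
.........*..*
.........**.*
...........**
.............
all cells are . at step 5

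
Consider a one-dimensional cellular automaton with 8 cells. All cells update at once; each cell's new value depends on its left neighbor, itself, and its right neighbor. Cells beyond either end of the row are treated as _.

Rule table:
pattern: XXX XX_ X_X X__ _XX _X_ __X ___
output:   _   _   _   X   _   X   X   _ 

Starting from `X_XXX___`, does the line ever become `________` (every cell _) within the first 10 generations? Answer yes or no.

X____X__
XX__XXX_
__XX___X
_X__X_XX
XXXXX___
_____X__
____XXX_
___X___X
__XXX_XX
_X______
generation 10 is _X______, still not uniform _

no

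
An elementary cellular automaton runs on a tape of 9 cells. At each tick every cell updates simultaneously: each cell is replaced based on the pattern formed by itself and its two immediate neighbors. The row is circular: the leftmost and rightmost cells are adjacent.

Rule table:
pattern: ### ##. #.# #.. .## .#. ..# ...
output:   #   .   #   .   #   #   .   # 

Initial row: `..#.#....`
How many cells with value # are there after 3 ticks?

7

#.###.###
.###.####
###.####.
count of #: 7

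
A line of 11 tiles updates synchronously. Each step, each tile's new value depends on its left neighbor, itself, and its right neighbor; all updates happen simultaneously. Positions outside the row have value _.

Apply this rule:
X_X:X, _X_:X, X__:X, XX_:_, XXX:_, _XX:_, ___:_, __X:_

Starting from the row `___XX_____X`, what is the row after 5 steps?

_____X____X
_____XX___X
_______X__X
_______XX_X
_________XX

_________XX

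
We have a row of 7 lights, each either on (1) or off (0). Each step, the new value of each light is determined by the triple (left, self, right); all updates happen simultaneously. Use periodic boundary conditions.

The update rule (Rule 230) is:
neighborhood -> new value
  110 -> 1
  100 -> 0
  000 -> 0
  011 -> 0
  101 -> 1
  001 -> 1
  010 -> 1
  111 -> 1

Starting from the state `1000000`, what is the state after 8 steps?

1000001
1000010
1000111
1001011
1011101
1101110
0110111
1011011

1011011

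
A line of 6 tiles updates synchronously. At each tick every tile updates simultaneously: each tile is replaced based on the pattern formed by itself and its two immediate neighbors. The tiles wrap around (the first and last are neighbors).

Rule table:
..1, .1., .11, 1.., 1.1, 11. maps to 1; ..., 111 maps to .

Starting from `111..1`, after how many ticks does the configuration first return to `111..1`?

2

..1111
111..1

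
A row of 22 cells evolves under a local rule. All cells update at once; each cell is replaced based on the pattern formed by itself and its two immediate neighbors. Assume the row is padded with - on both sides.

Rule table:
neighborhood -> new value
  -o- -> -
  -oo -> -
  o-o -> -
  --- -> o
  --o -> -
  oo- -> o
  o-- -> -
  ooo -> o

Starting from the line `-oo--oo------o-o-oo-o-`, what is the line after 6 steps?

o---oooo---o-------ooo

step 1: --o---o-oooo------o---
step 2: o---o----ooo-oooo---oo
step 3: --o---oo--oo--ooo-o--o
step 4: o---o--o---o---oo-----
step 5: --o------o---o--o-oooo
step 6: o---oooo---o-------ooo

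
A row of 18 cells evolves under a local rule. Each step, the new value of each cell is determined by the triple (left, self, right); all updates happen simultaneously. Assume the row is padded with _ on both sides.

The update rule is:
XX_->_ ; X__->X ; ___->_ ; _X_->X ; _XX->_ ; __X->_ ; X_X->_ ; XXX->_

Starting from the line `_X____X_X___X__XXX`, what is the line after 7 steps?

__________XX__XX__

_XX___X_XX__XX____
___X__X___X___X___
___XX_XX__XX__XX__
________X___X___X_
________XX__XX__XX
__________X___X___
__________XX__XX__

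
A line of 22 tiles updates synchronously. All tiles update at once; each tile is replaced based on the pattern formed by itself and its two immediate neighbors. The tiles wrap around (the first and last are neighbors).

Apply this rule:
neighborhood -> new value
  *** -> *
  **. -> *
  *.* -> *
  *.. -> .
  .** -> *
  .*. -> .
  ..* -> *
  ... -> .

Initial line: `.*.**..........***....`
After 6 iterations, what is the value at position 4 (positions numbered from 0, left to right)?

*.***.........****....
.****........*****...*
*****.......******..*.
*****......*******.*.*
*****.....*********.**
*****....*************
position 4 holds *

*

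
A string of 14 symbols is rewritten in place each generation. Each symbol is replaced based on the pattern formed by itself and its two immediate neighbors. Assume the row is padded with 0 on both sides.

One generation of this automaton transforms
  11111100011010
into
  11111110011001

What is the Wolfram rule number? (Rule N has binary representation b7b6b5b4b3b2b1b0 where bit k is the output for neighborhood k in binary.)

216

position 1: 111 → 1  (bit 7 = 1)
position 5: 110 → 1  (bit 6 = 1)
position 11: 101 → 0  (bit 5 = 0)
position 6: 100 → 1  (bit 4 = 1)
position 0: 011 → 1  (bit 3 = 1)
position 12: 010 → 0  (bit 2 = 0)
position 8: 001 → 0  (bit 1 = 0)
position 7: 000 → 0  (bit 0 = 0)
bits b7..b0 = 11011000 = 216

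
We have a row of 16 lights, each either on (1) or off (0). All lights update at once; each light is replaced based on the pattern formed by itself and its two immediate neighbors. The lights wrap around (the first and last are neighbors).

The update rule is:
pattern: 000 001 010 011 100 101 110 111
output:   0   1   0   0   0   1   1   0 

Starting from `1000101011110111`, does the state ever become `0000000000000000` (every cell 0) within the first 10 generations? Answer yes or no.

no

generation 1: 1001010100011000
generation 2: 0010101000101001
generation 3: 0101010001010010
generation 4: 1010100010100100
generation 5: 0101000101001001
generation 6: 1010001010010010
generation 7: 0100010100100101
generation 8: 1000101001001010
generation 9: 0001010010010101
generation 10: 0010100100101010
generation 10 is 0010100100101010, still not uniform 0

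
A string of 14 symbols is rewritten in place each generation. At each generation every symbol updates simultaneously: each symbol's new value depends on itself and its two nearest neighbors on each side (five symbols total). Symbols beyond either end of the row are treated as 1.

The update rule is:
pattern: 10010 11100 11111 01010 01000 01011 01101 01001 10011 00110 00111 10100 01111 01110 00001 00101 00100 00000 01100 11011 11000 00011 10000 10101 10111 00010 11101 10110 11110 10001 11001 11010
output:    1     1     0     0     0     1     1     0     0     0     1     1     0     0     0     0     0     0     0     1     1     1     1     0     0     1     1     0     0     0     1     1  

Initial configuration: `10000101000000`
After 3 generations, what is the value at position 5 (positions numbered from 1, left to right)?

1

11101001010001
00111010010011
10101110100010
position 5 holds 1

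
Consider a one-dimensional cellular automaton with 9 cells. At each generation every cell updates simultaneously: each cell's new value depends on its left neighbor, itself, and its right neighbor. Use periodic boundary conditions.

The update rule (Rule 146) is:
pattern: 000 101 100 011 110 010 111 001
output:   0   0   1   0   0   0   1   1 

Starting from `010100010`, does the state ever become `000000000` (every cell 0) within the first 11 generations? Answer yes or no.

no

100010101
010100000
100010000
010101001
000000110
000001001
100010110
010100000  (repeats generation 2; period 6)
generation 11: 000000110
generation 11 is 000000110, still not uniform 0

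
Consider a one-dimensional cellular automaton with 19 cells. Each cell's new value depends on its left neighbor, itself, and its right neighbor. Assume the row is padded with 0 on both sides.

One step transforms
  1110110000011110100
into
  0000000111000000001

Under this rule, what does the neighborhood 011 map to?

At position 0 the neighborhood is 011; the next row has 0 there.

0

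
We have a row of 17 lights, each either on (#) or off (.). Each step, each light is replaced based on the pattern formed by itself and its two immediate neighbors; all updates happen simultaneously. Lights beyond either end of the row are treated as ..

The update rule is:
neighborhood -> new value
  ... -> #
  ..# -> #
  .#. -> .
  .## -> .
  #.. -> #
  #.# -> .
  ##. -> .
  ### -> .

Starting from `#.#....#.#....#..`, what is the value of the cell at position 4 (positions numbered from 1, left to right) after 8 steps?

.

...####...####.##
###....###.......
...####...#######
###....###.......  (repeats step 2; period 2)
step 8: ###....###.......
position 4 holds .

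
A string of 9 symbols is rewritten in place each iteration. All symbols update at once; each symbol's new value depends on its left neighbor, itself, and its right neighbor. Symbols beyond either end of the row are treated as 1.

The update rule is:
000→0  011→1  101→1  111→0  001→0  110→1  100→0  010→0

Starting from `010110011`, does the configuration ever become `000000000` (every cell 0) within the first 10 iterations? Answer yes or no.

no

101110010
111010001
001100001
001100001  (fixed point — unchanged through iteration 10)
iteration 10 is 001100001, still not uniform 0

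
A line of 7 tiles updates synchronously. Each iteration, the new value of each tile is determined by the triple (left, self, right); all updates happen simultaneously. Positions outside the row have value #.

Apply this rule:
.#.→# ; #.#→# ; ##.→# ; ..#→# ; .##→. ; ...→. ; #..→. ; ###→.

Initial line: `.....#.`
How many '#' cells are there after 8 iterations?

iteration 1: ....###
iteration 2: ...#...
iteration 3: ..##..#
iteration 4: .#.#.#.
iteration 5: #######
iteration 6: .......
iteration 7: ......#
iteration 8: .....#.
count of #: 1

1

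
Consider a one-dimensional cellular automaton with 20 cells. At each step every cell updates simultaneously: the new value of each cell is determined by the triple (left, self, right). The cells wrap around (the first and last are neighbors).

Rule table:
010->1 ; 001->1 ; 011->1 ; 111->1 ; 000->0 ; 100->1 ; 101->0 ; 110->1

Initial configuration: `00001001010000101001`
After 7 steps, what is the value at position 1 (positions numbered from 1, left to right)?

1

10011111011001101111
11111111011111101111
11111111011111101111  (fixed point — unchanged through step 7)
position 1 holds 1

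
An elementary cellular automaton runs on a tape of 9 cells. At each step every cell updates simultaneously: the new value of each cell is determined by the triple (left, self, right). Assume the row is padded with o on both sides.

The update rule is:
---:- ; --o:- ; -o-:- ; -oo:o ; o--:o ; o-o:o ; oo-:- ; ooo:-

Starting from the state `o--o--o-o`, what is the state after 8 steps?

step 1: -o--o--oo
step 2: o-o--o-o-
step 3: -o-o--o-o
step 4: o-o-o--oo
step 5: -o-o-o-o-
step 6: o-o-o-o-o
step 7: -o-o-o-oo
step 8: o-o-o-oo-

o-o-o-oo-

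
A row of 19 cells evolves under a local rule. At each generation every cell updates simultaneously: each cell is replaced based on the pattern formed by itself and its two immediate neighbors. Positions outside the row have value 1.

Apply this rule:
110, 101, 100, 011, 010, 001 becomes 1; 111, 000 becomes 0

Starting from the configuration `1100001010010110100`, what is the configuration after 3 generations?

0000011000000000001

generation 1: 0110011111111111111
generation 2: 1111110000000000000
generation 3: 0000011000000000001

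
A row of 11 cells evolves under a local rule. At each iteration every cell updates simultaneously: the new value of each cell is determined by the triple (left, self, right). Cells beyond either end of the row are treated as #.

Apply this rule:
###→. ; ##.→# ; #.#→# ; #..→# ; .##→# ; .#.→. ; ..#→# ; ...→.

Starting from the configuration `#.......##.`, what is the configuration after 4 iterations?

##.....####
.##...##...
####.####.#
...###..###

...###..###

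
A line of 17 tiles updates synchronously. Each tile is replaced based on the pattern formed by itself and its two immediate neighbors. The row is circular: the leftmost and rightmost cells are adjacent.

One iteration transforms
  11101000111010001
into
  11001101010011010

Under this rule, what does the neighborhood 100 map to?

1

At position 5 the neighborhood is 100; the next row has 1 there.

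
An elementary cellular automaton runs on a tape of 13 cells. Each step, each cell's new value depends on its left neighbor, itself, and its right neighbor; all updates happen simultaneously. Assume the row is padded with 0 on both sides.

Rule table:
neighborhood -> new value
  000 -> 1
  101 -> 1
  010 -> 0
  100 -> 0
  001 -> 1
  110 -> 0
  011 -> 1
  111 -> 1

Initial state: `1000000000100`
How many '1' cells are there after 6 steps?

0011111111001
1111111110010
1111111100100
1111111001001
1111110010010
1111100100100
count of 1: 7

7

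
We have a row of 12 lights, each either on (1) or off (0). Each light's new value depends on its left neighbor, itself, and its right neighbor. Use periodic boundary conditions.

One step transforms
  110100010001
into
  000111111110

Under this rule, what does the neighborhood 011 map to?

0

At position 11 the neighborhood is 011; the next row has 0 there.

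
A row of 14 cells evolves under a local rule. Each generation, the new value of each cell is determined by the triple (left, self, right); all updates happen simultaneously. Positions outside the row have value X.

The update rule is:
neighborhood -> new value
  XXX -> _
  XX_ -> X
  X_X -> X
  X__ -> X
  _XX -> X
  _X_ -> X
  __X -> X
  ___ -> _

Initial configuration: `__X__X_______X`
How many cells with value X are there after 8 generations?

9

generation 1: XXXXXXX_____XX
generation 2: ______XX___XX_
generation 3: X____XXXX_XXXX
generation 4: XX__XX__XXX___
generation 5: _XXXXXXXX_XX_X
generation 6: XX______XXXXXX
generation 7: _XX____XX_____
generation 8: XXXX__XXXX___X
count of X: 9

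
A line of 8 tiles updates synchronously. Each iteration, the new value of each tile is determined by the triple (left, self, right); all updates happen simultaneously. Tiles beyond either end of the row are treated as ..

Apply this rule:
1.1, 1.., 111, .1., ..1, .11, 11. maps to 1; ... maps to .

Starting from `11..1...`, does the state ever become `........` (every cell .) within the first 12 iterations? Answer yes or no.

no

111111..
1111111.
11111111
11111111  (fixed point — unchanged through iteration 12)
iteration 12 is 11111111, still not uniform .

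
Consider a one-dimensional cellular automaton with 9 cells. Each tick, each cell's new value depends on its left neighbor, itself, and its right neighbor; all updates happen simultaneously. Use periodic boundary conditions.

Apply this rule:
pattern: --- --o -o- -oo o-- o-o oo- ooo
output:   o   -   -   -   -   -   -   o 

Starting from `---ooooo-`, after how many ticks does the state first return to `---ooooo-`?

oo--ooo--
-----o---
oooo---oo
ooo--o--o
oo-------
---ooooo-

6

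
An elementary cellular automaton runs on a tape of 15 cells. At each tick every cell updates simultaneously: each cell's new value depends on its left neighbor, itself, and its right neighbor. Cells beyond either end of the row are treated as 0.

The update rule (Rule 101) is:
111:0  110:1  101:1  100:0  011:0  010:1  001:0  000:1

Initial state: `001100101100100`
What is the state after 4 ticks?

100111010101101

100100110100101
100100011100111
100101000100001
100111010101101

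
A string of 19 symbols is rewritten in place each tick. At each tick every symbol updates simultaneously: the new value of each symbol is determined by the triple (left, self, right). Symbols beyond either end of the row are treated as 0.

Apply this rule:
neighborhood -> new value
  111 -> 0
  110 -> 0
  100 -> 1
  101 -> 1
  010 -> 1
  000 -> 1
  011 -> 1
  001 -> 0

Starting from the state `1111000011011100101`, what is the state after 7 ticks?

1000111010110010111
1110100111101011100
1001110100011110011
1101001111010001010
1011101000111101111
1110011110100011000
1001010001111010111

1001010001111010111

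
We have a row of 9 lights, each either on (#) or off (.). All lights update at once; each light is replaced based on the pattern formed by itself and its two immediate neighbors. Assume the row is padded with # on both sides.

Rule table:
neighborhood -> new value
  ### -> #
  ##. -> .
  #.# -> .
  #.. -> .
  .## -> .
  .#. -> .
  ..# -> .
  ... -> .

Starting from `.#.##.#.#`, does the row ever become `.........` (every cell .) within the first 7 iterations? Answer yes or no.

.........
all cells are . at iteration 1

yes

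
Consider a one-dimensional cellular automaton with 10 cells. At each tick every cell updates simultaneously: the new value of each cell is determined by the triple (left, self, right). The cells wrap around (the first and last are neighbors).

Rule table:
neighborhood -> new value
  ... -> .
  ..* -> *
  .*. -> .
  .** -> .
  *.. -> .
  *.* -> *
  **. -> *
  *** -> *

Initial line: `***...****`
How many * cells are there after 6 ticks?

***..*.***
***.*.*.**
****.*.*.*
*****.*.*.
.*****.*.*
*.*****.*.
count of *: 7

7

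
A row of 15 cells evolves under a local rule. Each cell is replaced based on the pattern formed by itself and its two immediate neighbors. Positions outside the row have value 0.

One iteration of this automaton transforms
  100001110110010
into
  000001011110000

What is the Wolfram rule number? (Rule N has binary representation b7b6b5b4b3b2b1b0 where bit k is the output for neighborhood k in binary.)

position 6: 111 → 0  (bit 7 = 0)
position 7: 110 → 1  (bit 6 = 1)
position 8: 101 → 1  (bit 5 = 1)
position 1: 100 → 0  (bit 4 = 0)
position 5: 011 → 1  (bit 3 = 1)
position 0: 010 → 0  (bit 2 = 0)
position 4: 001 → 0  (bit 1 = 0)
position 2: 000 → 0  (bit 0 = 0)
bits b7..b0 = 01101000 = 104

104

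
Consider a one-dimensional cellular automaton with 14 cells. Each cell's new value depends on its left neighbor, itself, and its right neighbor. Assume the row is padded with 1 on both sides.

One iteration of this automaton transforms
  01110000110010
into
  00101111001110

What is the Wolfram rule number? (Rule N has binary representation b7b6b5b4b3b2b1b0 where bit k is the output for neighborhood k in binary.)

position 2: 111 → 1  (bit 7 = 1)
position 3: 110 → 0  (bit 6 = 0)
position 0: 101 → 0  (bit 5 = 0)
position 4: 100 → 1  (bit 4 = 1)
position 1: 011 → 0  (bit 3 = 0)
position 12: 010 → 1  (bit 2 = 1)
position 7: 001 → 1  (bit 1 = 1)
position 5: 000 → 1  (bit 0 = 1)
bits b7..b0 = 10010111 = 151

151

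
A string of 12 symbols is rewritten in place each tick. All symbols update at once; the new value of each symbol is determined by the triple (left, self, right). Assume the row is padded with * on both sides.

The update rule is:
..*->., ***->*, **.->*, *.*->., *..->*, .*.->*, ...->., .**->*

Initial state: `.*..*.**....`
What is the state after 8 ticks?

.**.*.***...
.**.*.****..
.**.*.*****.
.**.*.*****.  (fixed point — unchanged through tick 8)

.**.*.*****.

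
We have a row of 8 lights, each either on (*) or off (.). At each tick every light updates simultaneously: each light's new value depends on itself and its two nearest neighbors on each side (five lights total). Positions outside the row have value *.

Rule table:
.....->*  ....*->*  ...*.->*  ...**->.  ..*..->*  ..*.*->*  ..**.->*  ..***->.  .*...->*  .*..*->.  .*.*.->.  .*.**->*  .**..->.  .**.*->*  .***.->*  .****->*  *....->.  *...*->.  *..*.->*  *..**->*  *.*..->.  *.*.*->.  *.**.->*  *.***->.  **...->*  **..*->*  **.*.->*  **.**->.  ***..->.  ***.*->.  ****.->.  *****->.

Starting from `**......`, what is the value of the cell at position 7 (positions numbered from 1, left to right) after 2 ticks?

.

tick 1: ..*.***.
tick 2: ****.*..
position 7 holds .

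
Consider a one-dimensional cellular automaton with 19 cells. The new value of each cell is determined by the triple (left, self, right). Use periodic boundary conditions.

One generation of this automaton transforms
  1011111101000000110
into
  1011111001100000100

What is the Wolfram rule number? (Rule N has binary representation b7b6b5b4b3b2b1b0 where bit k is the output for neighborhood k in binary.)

156

position 3: 111 → 1  (bit 7 = 1)
position 7: 110 → 0  (bit 6 = 0)
position 1: 101 → 0  (bit 5 = 0)
position 10: 100 → 1  (bit 4 = 1)
position 2: 011 → 1  (bit 3 = 1)
position 0: 010 → 1  (bit 2 = 1)
position 15: 001 → 0  (bit 1 = 0)
position 11: 000 → 0  (bit 0 = 0)
bits b7..b0 = 10011100 = 156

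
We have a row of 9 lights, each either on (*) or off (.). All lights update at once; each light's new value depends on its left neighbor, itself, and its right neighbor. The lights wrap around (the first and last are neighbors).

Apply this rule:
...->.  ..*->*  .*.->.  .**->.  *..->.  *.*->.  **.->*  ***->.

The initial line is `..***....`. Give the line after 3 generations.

.*..*....
*..*.....
..*.....*

..*.....*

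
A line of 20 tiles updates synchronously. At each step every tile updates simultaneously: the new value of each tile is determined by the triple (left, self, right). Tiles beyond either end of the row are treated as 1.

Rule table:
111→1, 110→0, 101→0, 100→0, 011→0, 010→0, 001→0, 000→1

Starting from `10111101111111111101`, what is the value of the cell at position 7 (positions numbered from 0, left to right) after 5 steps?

1

00011000111111111000
01000010011111110010
00011000001111100000
01000011100111001110
00011001000010000100
position 7 holds 1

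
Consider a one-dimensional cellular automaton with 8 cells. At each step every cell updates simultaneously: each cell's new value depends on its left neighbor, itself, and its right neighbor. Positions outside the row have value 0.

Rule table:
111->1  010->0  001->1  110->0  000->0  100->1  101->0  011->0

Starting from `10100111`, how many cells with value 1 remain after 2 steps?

2

00011010
00100001
count of 1: 2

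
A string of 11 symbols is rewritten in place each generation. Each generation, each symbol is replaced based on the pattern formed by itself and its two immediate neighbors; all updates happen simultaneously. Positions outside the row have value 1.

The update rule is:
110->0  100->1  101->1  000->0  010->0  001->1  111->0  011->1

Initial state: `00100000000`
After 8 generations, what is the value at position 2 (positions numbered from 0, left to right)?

generation 1: 11010000001
generation 2: 00101000011
generation 3: 11010100110
generation 4: 00101011101
generation 5: 11010110011
generation 6: 00101101110
generation 7: 11011011001
generation 8: 00110110111
position 2 holds 1

1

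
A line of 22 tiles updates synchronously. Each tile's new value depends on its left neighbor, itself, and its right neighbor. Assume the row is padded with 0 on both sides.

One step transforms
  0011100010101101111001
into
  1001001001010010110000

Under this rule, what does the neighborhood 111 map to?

1

At position 3 the neighborhood is 111; the next row has 1 there.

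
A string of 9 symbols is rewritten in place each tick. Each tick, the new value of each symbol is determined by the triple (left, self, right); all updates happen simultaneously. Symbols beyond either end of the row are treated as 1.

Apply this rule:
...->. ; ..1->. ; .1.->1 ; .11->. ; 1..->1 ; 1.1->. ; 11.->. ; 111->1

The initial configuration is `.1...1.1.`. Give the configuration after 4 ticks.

tick 1: .11..1.1.
tick 2: ...1.1.1.
tick 3: 1..1.1.1.
tick 4: .1.1.1.1.

.1.1.1.1.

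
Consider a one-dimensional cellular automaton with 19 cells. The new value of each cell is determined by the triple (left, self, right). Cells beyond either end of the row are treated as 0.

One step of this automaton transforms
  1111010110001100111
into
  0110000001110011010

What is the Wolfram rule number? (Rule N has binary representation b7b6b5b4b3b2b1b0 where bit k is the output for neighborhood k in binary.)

position 1: 111 → 1  (bit 7 = 1)
position 3: 110 → 0  (bit 6 = 0)
position 4: 101 → 0  (bit 5 = 0)
position 9: 100 → 1  (bit 4 = 1)
position 0: 011 → 0  (bit 3 = 0)
position 5: 010 → 0  (bit 2 = 0)
position 11: 001 → 1  (bit 1 = 1)
position 10: 000 → 1  (bit 0 = 1)
bits b7..b0 = 10010011 = 147

147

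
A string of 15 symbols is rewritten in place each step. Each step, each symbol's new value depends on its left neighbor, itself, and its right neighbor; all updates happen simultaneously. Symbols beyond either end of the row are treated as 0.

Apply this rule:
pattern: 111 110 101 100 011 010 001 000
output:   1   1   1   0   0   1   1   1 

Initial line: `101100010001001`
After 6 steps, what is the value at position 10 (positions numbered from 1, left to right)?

0

110101110111011
011110111011101
101111011101111
110111101110111
011011110111011
101101111011101
position 10 holds 0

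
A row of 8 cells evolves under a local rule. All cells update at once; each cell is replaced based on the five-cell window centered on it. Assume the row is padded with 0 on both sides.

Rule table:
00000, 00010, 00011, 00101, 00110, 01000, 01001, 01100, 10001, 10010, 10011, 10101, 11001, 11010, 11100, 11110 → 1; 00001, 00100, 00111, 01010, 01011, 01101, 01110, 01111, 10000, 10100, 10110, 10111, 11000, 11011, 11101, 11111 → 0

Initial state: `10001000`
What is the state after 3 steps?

01110101
10001100
01111100

01111100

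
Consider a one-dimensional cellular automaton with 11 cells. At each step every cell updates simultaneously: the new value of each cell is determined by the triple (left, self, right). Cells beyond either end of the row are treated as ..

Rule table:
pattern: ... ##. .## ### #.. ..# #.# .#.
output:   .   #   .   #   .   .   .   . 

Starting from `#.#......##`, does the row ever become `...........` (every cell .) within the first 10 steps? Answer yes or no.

yes

..........#
...........
all cells are . at step 2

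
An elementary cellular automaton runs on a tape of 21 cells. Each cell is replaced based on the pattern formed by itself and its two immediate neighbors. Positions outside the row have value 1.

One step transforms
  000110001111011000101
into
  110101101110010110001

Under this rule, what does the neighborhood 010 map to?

At position 18 the neighborhood is 010; the next row has 0 there.

0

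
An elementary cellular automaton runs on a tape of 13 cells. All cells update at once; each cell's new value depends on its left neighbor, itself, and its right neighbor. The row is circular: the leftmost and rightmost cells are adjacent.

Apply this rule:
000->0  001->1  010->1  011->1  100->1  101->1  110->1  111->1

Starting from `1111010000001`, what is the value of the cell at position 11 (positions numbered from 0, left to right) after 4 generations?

generation 1: 1111111000011
generation 2: 1111111100111
generation 3: 1111111111111
generation 4: 1111111111111
position 11 holds 1

1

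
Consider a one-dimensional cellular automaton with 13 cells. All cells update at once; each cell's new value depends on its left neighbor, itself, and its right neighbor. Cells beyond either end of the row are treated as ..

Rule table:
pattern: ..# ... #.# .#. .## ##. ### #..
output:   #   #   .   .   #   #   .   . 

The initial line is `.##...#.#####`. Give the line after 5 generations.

generation 1: ###.##..#...#
generation 2: #.#.##.#..##.
generation 3: ....##...###.
generation 4: ######.###.#.
generation 5: #....#.#.#...

#....#.#.#...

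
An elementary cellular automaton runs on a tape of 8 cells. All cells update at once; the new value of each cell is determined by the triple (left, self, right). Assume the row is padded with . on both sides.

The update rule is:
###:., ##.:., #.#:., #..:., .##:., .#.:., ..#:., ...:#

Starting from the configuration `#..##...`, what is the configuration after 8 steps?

......##
#####...
......##  (repeats step 1; period 2)
step 8: #####...

#####...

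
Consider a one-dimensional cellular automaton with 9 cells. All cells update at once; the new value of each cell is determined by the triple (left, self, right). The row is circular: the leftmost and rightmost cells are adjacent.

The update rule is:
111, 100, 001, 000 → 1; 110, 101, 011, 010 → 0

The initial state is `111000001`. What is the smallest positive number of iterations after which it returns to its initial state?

4

110111110
000011100
111101011
111000001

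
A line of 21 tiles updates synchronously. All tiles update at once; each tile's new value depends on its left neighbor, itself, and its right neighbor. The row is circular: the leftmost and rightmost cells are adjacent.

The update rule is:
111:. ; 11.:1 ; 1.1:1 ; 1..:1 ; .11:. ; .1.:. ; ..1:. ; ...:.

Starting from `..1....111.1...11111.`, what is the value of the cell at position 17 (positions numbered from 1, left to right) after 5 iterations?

iteration 1: ...1.....11.1......11
iteration 2: 1...1.....11.1......1
iteration 3: 11...1.....11.1......
iteration 4: .11...1.....11.1.....
iteration 5: ..11...1.....11.1....
position 17 holds 1

1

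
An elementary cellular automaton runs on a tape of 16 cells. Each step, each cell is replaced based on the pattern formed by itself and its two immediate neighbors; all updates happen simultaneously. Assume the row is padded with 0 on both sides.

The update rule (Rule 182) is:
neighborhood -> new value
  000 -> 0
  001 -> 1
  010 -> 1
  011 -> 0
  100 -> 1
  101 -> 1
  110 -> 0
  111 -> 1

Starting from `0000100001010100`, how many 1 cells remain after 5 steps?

step 1: 0001110011111110
step 2: 0010101101111101
step 3: 0111110010111011
step 4: 1011101111010100
step 5: 1101010110111110
count of 1: 11

11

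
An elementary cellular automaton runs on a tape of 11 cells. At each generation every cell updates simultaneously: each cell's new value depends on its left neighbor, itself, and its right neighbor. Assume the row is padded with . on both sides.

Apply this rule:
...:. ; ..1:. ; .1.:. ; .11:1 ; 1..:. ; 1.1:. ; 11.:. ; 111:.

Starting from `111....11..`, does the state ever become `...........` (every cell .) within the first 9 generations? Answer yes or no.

yes

1......1...
...........
all cells are . at generation 2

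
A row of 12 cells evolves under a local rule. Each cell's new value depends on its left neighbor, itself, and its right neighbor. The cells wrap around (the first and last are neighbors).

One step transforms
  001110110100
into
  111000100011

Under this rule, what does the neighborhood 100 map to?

At position 10 the neighborhood is 100; the next row has 1 there.

1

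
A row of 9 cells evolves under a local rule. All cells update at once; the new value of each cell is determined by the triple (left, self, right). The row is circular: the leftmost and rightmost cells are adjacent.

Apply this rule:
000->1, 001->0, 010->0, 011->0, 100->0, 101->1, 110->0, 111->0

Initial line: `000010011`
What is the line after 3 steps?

011000000

step 1: 011000000
step 2: 000011111
step 3: 011000000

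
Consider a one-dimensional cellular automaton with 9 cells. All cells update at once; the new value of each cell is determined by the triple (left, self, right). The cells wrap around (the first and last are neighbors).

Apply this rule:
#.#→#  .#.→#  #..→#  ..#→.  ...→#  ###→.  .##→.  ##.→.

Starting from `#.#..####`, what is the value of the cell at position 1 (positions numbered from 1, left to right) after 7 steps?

step 1: .###.....
step 2: ....#####
step 3: ###......
step 4: ...#####.
step 5: ##......#
step 6: ..#####..
step 7: #......##
position 1 holds #

#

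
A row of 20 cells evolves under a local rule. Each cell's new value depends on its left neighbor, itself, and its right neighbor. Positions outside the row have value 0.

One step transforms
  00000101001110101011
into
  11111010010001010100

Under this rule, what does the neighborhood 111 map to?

0

At position 11 the neighborhood is 111; the next row has 0 there.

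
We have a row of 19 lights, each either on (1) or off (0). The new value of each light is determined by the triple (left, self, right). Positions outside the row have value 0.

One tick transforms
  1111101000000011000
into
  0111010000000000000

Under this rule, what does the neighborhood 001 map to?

At position 13 the neighborhood is 001; the next row has 0 there.

0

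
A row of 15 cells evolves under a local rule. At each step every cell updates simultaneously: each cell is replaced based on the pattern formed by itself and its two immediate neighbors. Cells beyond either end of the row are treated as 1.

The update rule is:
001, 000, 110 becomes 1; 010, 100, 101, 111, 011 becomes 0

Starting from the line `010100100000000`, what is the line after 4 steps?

step 1: 000001001111111
step 2: 011110010000000
step 3: 000010100111111
step 4: 011100001000000

011100001000000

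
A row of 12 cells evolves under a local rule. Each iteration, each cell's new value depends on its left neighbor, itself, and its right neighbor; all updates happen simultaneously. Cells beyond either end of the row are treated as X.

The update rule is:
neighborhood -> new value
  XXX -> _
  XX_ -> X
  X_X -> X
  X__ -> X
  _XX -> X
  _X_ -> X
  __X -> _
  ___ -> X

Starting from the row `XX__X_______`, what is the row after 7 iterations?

XXXXX_X___XX

_XX_XXXXXXX_
XXXXX_____XX
____XXXXX_X_
XXX_X___XXXX
__XXXXX_X___
X_X___XXXXX_
XXXXX_X___XX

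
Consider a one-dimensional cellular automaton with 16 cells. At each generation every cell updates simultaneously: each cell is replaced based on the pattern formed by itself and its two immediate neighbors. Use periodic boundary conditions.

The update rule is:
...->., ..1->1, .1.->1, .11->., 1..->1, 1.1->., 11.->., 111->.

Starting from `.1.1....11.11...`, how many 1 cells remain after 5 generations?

4

generation 1: 11.11..1.....1..
generation 2: .....1111...1111
generation 3: 1...1....1.1....
generation 4: 11.111..11.11..1
generation 5: ......11.....11.
count of 1: 4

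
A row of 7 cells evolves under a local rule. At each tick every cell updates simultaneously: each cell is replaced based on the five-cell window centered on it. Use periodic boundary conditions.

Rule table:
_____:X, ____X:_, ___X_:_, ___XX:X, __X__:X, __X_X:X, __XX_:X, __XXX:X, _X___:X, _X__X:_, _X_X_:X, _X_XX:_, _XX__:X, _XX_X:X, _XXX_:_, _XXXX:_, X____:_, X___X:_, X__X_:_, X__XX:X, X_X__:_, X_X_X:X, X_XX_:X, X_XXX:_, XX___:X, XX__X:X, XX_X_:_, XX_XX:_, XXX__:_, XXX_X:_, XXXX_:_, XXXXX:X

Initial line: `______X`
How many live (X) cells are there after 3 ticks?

2

X_XX__X
X_XXXXX
____XX_
count of X: 2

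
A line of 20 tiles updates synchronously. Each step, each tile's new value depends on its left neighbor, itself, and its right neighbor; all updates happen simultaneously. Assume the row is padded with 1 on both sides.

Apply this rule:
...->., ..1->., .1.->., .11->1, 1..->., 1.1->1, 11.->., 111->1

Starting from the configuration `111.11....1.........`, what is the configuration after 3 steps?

.11.................

11.11...............
1.11................
.11.................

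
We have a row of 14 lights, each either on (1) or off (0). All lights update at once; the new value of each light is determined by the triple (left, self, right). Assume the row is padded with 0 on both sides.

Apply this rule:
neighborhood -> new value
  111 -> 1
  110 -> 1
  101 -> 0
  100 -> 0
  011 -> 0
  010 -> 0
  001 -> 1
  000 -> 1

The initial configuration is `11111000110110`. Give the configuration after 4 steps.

11101000101010

01111011010010
10111001000100
00011010011001
11101000101010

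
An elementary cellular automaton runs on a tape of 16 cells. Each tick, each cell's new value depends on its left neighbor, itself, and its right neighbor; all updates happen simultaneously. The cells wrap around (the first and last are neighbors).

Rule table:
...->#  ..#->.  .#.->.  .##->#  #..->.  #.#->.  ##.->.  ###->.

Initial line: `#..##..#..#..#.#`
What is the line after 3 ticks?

...#...........#
.#...#########..
...#.#.........#

...#.#.........#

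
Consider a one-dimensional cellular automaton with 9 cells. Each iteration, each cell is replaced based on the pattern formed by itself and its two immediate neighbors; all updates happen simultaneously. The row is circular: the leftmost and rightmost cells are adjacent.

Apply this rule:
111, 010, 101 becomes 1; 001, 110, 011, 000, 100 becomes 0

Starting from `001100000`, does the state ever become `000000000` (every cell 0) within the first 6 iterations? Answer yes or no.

000000000
all cells are 0 at iteration 1

yes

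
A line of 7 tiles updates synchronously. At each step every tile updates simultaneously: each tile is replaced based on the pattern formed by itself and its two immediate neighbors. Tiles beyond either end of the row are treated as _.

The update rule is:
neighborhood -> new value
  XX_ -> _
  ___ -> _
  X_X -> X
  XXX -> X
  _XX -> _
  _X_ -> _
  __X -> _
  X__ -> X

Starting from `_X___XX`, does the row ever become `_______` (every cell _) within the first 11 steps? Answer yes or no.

yes

step 1: __X____
step 2: ___X___
step 3: ____X__
step 4: _____X_
step 5: ______X
step 6: _______
all cells are _ at step 6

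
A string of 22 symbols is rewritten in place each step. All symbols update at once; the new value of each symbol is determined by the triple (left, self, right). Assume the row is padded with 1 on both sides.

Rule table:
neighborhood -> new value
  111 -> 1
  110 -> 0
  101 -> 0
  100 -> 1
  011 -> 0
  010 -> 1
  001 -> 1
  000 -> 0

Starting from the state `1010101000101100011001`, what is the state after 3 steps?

step 1: 0010101101100010100110
step 2: 1110100000010110111000
step 3: 1100110000110000010101

1100110000110000010101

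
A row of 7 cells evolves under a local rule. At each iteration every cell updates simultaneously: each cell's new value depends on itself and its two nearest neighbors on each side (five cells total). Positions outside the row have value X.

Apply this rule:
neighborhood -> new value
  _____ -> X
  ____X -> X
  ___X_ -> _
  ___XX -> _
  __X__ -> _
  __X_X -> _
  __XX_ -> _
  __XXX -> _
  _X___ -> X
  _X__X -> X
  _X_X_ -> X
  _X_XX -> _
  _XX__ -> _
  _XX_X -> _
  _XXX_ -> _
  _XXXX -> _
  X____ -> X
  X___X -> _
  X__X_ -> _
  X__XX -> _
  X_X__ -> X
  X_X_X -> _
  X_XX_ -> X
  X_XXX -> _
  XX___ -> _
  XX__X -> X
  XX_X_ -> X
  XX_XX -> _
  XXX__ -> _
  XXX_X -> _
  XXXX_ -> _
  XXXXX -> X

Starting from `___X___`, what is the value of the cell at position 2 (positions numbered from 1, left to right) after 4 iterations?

____X__
_XX__X_
_X_X___
X_XXX__
position 2 holds _

_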